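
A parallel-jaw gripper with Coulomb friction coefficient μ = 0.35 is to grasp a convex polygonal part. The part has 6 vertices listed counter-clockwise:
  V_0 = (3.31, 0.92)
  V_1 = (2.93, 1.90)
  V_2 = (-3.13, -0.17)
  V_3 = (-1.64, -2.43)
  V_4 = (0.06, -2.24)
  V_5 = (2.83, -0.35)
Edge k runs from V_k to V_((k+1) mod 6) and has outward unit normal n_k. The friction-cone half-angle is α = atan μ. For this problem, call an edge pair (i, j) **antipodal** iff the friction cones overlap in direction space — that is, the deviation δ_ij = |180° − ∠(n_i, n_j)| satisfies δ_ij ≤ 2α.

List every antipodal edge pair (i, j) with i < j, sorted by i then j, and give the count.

count = 3; pairs: (0,2), (1,3), (1,4)

α = atan 0.35 = 19.29°;  2α = 38.58°
n_0 = (+0.9324, +0.3615)
n_1 = (-0.3232, +0.9463)
n_2 = (-0.8349, -0.5504)
n_3 = (+0.1111, -0.9938)
n_4 = (+0.5636, -0.8260)
n_5 = (+0.9354, -0.3535)
  (0,1): δ = 92.33°  ·
  (0,2): δ = 12.20°  ✓
  (0,3): δ = 75.18°  ·
  (0,4): δ = 103.11°  ·
  (0,5): δ = 138.10°  ·
  (1,2): δ = 75.46°  ·
  (1,3): δ = 12.48°  ✓
  (1,4): δ = 15.45°  ✓
  (1,5): δ = 50.44°  ·
  (2,3): δ = 117.02°  ·
  (2,4): δ = 89.09°  ·
  (2,5): δ = 54.10°  ·
  (3,4): δ = 152.07°  ·
  (3,5): δ = 117.08°  ·
  (4,5): δ = 145.01°  ·
antipodal pairs: 3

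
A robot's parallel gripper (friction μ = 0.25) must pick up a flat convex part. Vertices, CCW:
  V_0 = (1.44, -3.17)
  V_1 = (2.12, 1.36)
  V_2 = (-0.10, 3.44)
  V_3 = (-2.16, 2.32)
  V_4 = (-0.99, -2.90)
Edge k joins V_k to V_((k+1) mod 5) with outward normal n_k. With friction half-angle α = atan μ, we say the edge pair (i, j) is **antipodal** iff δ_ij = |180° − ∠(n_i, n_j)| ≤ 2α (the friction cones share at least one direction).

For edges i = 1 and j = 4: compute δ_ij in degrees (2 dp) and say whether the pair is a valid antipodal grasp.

α = atan 0.25 = 14.04°;  2α = 28.07°
edge 1: e_1 = (-2.22, +2.08);  n_1 = (+0.6837, +0.7297)
edge 4: e_4 = (+2.43, -0.27);  n_4 = (-0.1104, -0.9939)
∠(n_1, n_4) = 143.20°
δ = |180° − 143.20°| = 36.80°
36.80° > 2α = 28.07°  →  invalid

δ = 36.80°, invalid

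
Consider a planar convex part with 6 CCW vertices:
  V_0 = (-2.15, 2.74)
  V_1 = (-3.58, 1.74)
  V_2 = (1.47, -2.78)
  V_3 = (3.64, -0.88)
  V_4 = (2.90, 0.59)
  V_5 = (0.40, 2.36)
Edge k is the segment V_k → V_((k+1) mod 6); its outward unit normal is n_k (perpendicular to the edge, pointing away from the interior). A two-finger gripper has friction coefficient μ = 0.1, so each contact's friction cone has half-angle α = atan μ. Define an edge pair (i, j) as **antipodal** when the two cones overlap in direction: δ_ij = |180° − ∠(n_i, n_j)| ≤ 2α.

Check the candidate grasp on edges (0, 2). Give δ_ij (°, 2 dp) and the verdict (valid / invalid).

δ = 6.24°, valid

α = atan 0.1 = 5.71°;  2α = 11.42°
edge 0: e_0 = (-1.43, -1.00);  n_0 = (-0.5731, +0.8195)
edge 2: e_2 = (+2.17, +1.90);  n_2 = (+0.6588, -0.7524)
∠(n_0, n_2) = 173.76°
δ = |180° − 173.76°| = 6.24°
6.24° ≤ 2α = 11.42°  →  valid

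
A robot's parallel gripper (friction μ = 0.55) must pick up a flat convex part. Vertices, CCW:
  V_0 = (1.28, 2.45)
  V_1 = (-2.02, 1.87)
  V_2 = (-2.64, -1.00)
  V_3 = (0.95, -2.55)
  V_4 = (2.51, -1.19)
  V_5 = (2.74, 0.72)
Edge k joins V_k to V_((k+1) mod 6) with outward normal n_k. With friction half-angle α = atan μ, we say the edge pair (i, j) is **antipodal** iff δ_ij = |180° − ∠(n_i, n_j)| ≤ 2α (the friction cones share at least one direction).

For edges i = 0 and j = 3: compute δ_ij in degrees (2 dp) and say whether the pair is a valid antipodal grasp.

α = atan 0.55 = 28.81°;  2α = 57.62°
edge 0: e_0 = (-3.30, -0.58);  n_0 = (-0.1731, +0.9849)
edge 3: e_3 = (+1.56, +1.36);  n_3 = (+0.6571, -0.7538)
∠(n_0, n_3) = 148.89°
δ = |180° − 148.89°| = 31.11°
31.11° ≤ 2α = 57.62°  →  valid

δ = 31.11°, valid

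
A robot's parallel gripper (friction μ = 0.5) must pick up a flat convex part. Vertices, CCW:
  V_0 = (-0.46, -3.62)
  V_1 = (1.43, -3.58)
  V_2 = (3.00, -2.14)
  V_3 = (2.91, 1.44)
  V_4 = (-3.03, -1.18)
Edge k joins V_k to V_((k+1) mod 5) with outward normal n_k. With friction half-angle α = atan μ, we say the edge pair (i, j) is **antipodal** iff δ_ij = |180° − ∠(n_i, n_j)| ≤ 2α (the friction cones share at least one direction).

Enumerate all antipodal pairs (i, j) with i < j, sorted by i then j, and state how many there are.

count = 3; pairs: (0,3), (1,3), (2,4)

α = atan 0.5 = 26.57°;  2α = 53.13°
n_0 = (+0.0212, -0.9998)
n_1 = (+0.6759, -0.7370)
n_2 = (+0.9997, +0.0251)
n_3 = (-0.4036, +0.9150)
n_4 = (-0.6885, -0.7252)
  (0,1): δ = 138.69°  ·
  (0,2): δ = 89.77°  ·
  (0,3): δ = 22.59°  ✓
  (0,4): δ = 135.27°  ·
  (1,2): δ = 131.09°  ·
  (1,3): δ = 18.73°  ✓
  (1,4): δ = 93.96°  ·
  (2,3): δ = 67.64°  ·
  (2,4): δ = 45.05°  ✓
  (3,4): δ = 67.31°  ·
antipodal pairs: 3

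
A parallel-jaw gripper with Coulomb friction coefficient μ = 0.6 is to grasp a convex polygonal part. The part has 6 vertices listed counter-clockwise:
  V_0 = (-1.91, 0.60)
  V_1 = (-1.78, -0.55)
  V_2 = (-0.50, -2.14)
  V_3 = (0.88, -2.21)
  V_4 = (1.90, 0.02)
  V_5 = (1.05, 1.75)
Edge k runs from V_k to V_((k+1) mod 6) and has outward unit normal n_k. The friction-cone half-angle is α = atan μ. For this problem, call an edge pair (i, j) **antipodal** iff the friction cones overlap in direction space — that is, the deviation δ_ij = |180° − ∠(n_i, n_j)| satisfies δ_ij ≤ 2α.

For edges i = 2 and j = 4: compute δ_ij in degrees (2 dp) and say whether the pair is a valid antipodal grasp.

α = atan 0.6 = 30.96°;  2α = 61.93°
edge 2: e_2 = (+1.38, -0.07);  n_2 = (-0.0507, -0.9987)
edge 4: e_4 = (-0.85, +1.73);  n_4 = (+0.8975, +0.4410)
∠(n_2, n_4) = 119.07°
δ = |180° − 119.07°| = 60.93°
60.93° ≤ 2α = 61.93°  →  valid

δ = 60.93°, valid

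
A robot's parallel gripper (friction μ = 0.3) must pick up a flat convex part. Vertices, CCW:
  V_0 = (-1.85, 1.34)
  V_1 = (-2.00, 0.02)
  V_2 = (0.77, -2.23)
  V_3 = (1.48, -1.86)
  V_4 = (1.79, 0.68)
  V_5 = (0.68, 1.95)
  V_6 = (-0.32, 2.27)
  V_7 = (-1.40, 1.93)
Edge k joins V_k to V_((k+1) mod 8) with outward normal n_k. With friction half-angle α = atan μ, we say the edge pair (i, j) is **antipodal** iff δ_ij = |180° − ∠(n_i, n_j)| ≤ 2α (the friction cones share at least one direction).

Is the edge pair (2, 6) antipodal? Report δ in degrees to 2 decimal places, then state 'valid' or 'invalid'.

δ = 10.05°, valid

α = atan 0.3 = 16.70°;  2α = 33.40°
edge 2: e_2 = (+0.71, +0.37);  n_2 = (+0.4621, -0.8868)
edge 6: e_6 = (-1.08, -0.34);  n_6 = (-0.3003, +0.9538)
∠(n_2, n_6) = 169.95°
δ = |180° − 169.95°| = 10.05°
10.05° ≤ 2α = 33.40°  →  valid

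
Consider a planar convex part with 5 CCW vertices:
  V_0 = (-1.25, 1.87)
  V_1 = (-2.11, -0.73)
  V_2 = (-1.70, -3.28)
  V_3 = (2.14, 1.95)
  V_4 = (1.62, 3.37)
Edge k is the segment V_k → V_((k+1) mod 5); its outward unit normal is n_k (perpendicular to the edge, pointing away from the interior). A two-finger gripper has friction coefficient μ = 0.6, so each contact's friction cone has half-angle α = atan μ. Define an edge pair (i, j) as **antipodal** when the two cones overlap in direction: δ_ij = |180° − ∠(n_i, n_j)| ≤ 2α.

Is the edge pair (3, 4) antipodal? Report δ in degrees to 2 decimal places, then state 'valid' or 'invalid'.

α = atan 0.6 = 30.96°;  2α = 61.93°
edge 3: e_3 = (-0.52, +1.42);  n_3 = (+0.9390, +0.3439)
edge 4: e_4 = (-2.87, -1.50);  n_4 = (-0.4632, +0.8863)
∠(n_3, n_4) = 97.48°
δ = |180° − 97.48°| = 82.52°
82.52° > 2α = 61.93°  →  invalid

δ = 82.52°, invalid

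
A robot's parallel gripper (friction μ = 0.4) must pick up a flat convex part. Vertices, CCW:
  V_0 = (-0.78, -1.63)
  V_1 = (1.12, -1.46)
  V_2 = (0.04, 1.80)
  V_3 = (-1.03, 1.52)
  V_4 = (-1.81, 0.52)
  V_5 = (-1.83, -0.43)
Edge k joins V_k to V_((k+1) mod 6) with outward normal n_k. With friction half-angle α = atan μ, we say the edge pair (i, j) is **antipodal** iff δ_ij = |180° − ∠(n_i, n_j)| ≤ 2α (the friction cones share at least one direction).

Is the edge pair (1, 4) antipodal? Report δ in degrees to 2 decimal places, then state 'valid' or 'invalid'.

α = atan 0.4 = 21.80°;  2α = 43.60°
edge 1: e_1 = (-1.08, +3.26);  n_1 = (+0.9493, +0.3145)
edge 4: e_4 = (-0.02, -0.95);  n_4 = (-0.9998, +0.0210)
∠(n_1, n_4) = 160.46°
δ = |180° − 160.46°| = 19.54°
19.54° ≤ 2α = 43.60°  →  valid

δ = 19.54°, valid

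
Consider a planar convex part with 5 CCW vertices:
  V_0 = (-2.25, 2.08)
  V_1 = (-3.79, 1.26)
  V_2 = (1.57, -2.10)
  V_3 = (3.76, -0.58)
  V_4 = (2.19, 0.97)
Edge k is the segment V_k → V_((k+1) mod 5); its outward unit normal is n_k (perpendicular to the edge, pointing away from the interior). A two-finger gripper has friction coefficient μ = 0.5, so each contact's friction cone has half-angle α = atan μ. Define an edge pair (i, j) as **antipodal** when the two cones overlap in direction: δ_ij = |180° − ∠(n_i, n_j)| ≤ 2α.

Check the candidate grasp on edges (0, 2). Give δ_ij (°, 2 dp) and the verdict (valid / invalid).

α = atan 0.5 = 26.57°;  2α = 53.13°
edge 0: e_0 = (-1.54, -0.82);  n_0 = (-0.4700, +0.8827)
edge 2: e_2 = (+2.19, +1.52);  n_2 = (+0.5702, -0.8215)
∠(n_0, n_2) = 173.27°
δ = |180° − 173.27°| = 6.73°
6.73° ≤ 2α = 53.13°  →  valid

δ = 6.73°, valid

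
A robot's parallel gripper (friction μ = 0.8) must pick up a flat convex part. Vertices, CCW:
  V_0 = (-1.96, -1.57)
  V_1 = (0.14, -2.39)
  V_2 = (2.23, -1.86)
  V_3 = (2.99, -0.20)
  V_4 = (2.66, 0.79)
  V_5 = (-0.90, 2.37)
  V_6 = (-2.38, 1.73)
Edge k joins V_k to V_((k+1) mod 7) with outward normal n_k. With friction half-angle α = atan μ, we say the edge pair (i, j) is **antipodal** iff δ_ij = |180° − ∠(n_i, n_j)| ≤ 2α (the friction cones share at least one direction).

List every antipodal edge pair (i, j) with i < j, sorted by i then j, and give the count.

α = atan 0.8 = 38.66°;  2α = 77.32°
n_0 = (-0.3637, -0.9315)
n_1 = (+0.2458, -0.9693)
n_2 = (+0.9092, -0.4163)
n_3 = (+0.9487, +0.3162)
n_4 = (+0.4057, +0.9140)
n_5 = (-0.3969, +0.9179)
n_6 = (-0.9920, -0.1263)
  (0,1): δ = 144.44°  ·
  (0,2): δ = 93.27°  ·
  (0,3): δ = 50.24°  ✓
  (0,4): δ = 2.60°  ✓
  (0,5): δ = 44.71°  ✓
  (0,6): δ = 118.58°  ·
  (1,2): δ = 128.83°  ·
  (1,3): δ = 85.79°  ·
  (1,4): δ = 38.16°  ✓
  (1,5): δ = 9.16°  ✓
  (1,6): δ = 83.02°  ·
  (2,3): δ = 136.97°  ·
  (2,4): δ = 89.33°  ·
  (2,5): δ = 42.01°  ✓
  (2,6): δ = 31.85°  ✓
  (3,4): δ = 132.37°  ·
  (3,5): δ = 85.05°  ·
  (3,6): δ = 11.18°  ✓
  (4,5): δ = 132.68°  ·
  (4,6): δ = 58.81°  ✓
  (5,6): δ = 106.13°  ·
antipodal pairs: 9

count = 9; pairs: (0,3), (0,4), (0,5), (1,4), (1,5), (2,5), (2,6), (3,6), (4,6)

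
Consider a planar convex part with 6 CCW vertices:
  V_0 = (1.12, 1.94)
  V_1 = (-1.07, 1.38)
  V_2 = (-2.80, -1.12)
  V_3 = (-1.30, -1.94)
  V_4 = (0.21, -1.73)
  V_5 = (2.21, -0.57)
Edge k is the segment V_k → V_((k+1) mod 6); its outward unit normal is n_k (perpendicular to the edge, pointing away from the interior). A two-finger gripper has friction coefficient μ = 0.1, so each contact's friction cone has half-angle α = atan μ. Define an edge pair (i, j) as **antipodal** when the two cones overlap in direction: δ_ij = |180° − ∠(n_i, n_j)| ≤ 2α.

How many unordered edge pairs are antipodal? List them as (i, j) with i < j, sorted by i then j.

α = atan 0.1 = 5.71°;  2α = 11.42°
n_0 = (-0.2477, +0.9688)
n_1 = (-0.8223, +0.5690)
n_2 = (-0.4797, -0.8774)
n_3 = (+0.1377, -0.9905)
n_4 = (+0.5017, -0.8650)
n_5 = (+0.9172, +0.3983)
  (0,1): δ = 139.03°  ·
  (0,2): δ = 43.01°  ·
  (0,3): δ = 6.43°  ✓
  (0,4): δ = 15.77°  ·
  (0,5): δ = 99.13°  ·
  (1,2): δ = 83.98°  ·
  (1,3): δ = 47.40°  ·
  (1,4): δ = 25.20°  ·
  (1,5): δ = 58.16°  ·
  (2,3): δ = 143.42°  ·
  (2,4): δ = 121.22°  ·
  (2,5): δ = 37.86°  ·
  (3,4): δ = 157.80°  ·
  (3,5): δ = 74.44°  ·
  (4,5): δ = 96.64°  ·
antipodal pairs: 1

count = 1; pairs: (0,3)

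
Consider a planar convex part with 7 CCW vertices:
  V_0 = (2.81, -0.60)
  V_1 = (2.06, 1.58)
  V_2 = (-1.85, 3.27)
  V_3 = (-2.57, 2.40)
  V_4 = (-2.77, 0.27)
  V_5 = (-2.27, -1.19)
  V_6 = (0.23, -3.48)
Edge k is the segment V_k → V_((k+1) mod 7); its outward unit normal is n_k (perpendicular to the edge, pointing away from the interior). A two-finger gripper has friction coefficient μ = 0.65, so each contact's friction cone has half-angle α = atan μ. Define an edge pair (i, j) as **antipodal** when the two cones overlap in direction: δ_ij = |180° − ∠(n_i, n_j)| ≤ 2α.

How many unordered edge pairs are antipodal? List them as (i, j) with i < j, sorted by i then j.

α = atan 0.65 = 33.02°;  2α = 66.05°
n_0 = (+0.9456, +0.3253)
n_1 = (+0.3968, +0.9179)
n_2 = (-0.7704, +0.6376)
n_3 = (-0.9956, +0.0935)
n_4 = (-0.9461, -0.3240)
n_5 = (-0.6755, -0.7374)
n_6 = (+0.7448, -0.6672)
  (0,1): δ = 132.36°  ·
  (0,2): δ = 58.60°  ✓
  (0,3): δ = 24.35°  ✓
  (0,4): δ = 0.08°  ✓
  (0,5): δ = 28.53°  ✓
  (0,6): δ = 119.16°  ·
  (1,2): δ = 106.24°  ·
  (1,3): δ = 71.99°  ·
  (1,4): δ = 47.72°  ✓
  (1,5): δ = 19.11°  ✓
  (1,6): δ = 71.52°  ·
  (2,3): δ = 145.75°  ·
  (2,4): δ = 121.48°  ·
  (2,5): δ = 92.88°  ·
  (2,6): δ = 2.24°  ✓
  (3,4): δ = 155.73°  ·
  (3,5): δ = 127.13°  ·
  (3,6): δ = 36.49°  ✓
  (4,5): δ = 151.39°  ·
  (4,6): δ = 60.76°  ✓
  (5,6): δ = 89.37°  ·
antipodal pairs: 9

count = 9; pairs: (0,2), (0,3), (0,4), (0,5), (1,4), (1,5), (2,6), (3,6), (4,6)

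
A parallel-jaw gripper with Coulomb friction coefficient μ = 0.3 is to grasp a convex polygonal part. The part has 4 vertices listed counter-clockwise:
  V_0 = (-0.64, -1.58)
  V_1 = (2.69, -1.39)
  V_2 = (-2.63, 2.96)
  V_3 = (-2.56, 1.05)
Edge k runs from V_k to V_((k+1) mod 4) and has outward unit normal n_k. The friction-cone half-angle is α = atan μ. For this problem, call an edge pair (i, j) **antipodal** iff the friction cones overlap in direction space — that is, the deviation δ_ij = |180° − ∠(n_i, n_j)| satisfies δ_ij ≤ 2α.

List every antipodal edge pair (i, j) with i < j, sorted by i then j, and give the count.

count = 1; pairs: (1,3)

α = atan 0.3 = 16.70°;  2α = 33.40°
n_0 = (+0.0570, -0.9984)
n_1 = (+0.6330, +0.7742)
n_2 = (-0.9993, -0.0366)
n_3 = (-0.8077, -0.5896)
  (0,1): δ = 42.54°  ·
  (0,2): δ = 88.83°  ·
  (0,3): δ = 122.87°  ·
  (1,2): δ = 48.63°  ·
  (1,3): δ = 14.60°  ✓
  (2,3): δ = 145.97°  ·
antipodal pairs: 1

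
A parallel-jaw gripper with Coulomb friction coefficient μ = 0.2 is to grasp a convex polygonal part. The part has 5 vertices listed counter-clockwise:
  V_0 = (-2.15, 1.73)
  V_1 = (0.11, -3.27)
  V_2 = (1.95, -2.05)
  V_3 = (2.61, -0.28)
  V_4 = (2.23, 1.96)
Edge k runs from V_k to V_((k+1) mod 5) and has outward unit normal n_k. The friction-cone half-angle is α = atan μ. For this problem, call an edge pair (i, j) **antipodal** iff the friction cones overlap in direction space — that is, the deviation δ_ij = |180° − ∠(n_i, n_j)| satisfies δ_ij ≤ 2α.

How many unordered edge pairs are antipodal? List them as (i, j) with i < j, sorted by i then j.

α = atan 0.2 = 11.31°;  2α = 22.62°
n_0 = (-0.9112, -0.4119)
n_1 = (+0.5526, -0.8334)
n_2 = (+0.9370, -0.3494)
n_3 = (+0.9859, +0.1673)
n_4 = (-0.0524, +0.9986)
  (0,1): δ = 80.78°  ·
  (0,2): δ = 44.77°  ·
  (0,3): δ = 14.69°  ✓
  (0,4): δ = 68.68°  ·
  (1,2): δ = 144.00°  ·
  (1,3): δ = 113.92°  ·
  (1,4): δ = 30.54°  ·
  (2,3): δ = 149.92°  ·
  (2,4): δ = 66.54°  ·
  (3,4): δ = 96.62°  ·
antipodal pairs: 1

count = 1; pairs: (0,3)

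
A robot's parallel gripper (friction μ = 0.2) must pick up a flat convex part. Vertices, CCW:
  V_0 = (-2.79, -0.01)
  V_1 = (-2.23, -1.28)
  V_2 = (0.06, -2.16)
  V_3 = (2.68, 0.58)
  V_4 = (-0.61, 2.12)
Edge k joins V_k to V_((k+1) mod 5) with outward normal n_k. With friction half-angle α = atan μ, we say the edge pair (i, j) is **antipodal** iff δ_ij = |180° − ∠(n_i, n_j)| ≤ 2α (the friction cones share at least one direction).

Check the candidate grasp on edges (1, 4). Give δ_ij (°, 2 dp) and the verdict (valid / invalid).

α = atan 0.2 = 11.31°;  2α = 22.62°
edge 1: e_1 = (+2.29, -0.88);  n_1 = (-0.3587, -0.9335)
edge 4: e_4 = (-2.18, -2.13);  n_4 = (-0.6989, +0.7153)
∠(n_1, n_4) = 114.64°
δ = |180° − 114.64°| = 65.36°
65.36° > 2α = 22.62°  →  invalid

δ = 65.36°, invalid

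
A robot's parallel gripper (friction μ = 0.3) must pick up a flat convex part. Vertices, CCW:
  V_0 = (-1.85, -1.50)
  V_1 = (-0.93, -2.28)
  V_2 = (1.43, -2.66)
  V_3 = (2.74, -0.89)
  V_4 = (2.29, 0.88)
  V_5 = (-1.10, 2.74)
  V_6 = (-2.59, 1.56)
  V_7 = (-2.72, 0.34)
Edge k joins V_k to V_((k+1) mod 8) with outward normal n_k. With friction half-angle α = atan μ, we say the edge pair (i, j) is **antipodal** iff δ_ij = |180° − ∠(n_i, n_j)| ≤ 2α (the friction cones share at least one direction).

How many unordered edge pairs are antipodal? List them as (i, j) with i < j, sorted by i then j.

count = 6; pairs: (0,4), (1,4), (2,5), (2,6), (3,6), (3,7)

α = atan 0.3 = 16.70°;  2α = 33.40°
n_0 = (-0.6467, -0.7628)
n_1 = (-0.1590, -0.9873)
n_2 = (+0.8038, -0.5949)
n_3 = (+0.9692, +0.2464)
n_4 = (+0.4810, +0.8767)
n_5 = (-0.6208, +0.7839)
n_6 = (-0.9944, +0.1060)
n_7 = (-0.9040, -0.4275)
  (0,1): δ = 148.85°  ·
  (0,2): δ = 86.21°  ·
  (0,3): δ = 35.44°  ·
  (0,4): δ = 11.54°  ✓
  (0,5): δ = 78.67°  ·
  (0,6): δ = 124.21°  ·
  (0,7): δ = 155.60°  ·
  (1,2): δ = 117.36°  ·
  (1,3): δ = 66.59°  ·
  (1,4): δ = 19.61°  ✓
  (1,5): δ = 47.52°  ·
  (1,6): δ = 93.06°  ·
  (1,7): δ = 124.45°  ·
  (2,3): δ = 129.23°  ·
  (2,4): δ = 82.25°  ·
  (2,5): δ = 15.12°  ✓
  (2,6): δ = 30.42°  ✓
  (2,7): δ = 61.81°  ·
  (3,4): δ = 133.02°  ·
  (3,5): δ = 65.89°  ·
  (3,6): δ = 20.35°  ✓
  (3,7): δ = 11.04°  ✓
  (4,5): δ = 112.87°  ·
  (4,6): δ = 67.33°  ·
  (4,7): δ = 35.94°  ·
  (5,6): δ = 134.46°  ·
  (5,7): δ = 103.07°  ·
  (6,7): δ = 148.61°  ·
antipodal pairs: 6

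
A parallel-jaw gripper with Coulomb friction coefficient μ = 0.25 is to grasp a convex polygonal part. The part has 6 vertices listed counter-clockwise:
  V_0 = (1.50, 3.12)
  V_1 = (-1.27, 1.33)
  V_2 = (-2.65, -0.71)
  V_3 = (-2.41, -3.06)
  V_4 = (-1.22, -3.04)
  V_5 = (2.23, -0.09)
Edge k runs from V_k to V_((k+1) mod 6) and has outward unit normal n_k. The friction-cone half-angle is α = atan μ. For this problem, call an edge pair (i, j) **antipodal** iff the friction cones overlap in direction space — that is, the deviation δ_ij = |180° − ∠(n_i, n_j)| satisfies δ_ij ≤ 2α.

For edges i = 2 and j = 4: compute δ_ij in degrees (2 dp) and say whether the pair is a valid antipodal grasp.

α = atan 0.25 = 14.04°;  2α = 28.07°
edge 2: e_2 = (+0.24, -2.35);  n_2 = (-0.9948, -0.1016)
edge 4: e_4 = (+3.45, +2.95);  n_4 = (+0.6499, -0.7600)
∠(n_2, n_4) = 124.70°
δ = |180° − 124.70°| = 55.30°
55.30° > 2α = 28.07°  →  invalid

δ = 55.30°, invalid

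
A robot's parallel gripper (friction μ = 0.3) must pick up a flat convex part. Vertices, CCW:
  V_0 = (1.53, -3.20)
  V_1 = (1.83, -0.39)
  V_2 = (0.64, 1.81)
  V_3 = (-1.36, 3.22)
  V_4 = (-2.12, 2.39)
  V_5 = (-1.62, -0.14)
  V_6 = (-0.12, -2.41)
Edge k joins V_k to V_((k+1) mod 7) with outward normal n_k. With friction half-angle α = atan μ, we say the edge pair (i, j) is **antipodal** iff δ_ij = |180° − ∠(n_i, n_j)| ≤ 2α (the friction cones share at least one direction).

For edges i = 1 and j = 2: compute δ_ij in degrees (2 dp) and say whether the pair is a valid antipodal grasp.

α = atan 0.3 = 16.70°;  2α = 33.40°
edge 1: e_1 = (-1.19, +2.20);  n_1 = (+0.8796, +0.4758)
edge 2: e_2 = (-2.00, +1.41);  n_2 = (+0.5762, +0.8173)
∠(n_1, n_2) = 26.41°
δ = |180° − 26.41°| = 153.59°
153.59° > 2α = 33.40°  →  invalid

δ = 153.59°, invalid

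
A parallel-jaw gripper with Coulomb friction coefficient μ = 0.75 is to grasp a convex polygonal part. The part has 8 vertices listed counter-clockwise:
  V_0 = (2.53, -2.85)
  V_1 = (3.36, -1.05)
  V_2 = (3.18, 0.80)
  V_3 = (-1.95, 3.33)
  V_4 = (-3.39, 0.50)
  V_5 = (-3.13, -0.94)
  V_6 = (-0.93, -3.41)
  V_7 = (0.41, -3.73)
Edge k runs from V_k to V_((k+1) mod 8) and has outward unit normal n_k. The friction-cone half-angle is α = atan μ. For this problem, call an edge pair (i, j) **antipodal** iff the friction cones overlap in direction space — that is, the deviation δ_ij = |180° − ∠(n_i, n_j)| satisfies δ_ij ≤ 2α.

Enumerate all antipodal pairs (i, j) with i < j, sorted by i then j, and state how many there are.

count = 12; pairs: (0,3), (0,4), (0,5), (1,3), (1,4), (1,5), (1,6), (2,4), (2,5), (2,6), (2,7), (3,7)

α = atan 0.75 = 36.87°;  2α = 73.74°
n_0 = (+0.9081, -0.4187)
n_1 = (+0.9953, +0.0968)
n_2 = (+0.4423, +0.8969)
n_3 = (-0.8913, +0.4535)
n_4 = (-0.9841, -0.1777)
n_5 = (-0.7467, -0.6651)
n_6 = (-0.2323, -0.9727)
n_7 = (+0.3834, -0.9236)
  (0,1): δ = 149.69°  ·
  (0,2): δ = 91.50°  ·
  (0,3): δ = 2.21°  ✓
  (0,4): δ = 34.99°  ✓
  (0,5): δ = 66.45°  ✓
  (0,6): δ = 101.32°  ·
  (0,7): δ = 137.30°  ·
  (1,2): δ = 121.81°  ·
  (1,3): δ = 32.53°  ✓
  (1,4): δ = 4.68°  ✓
  (1,5): δ = 36.13°  ✓
  (1,6): δ = 71.01°  ✓
  (1,7): δ = 106.99°  ·
  (2,3): δ = 90.72°  ·
  (2,4): δ = 53.51°  ✓
  (2,5): δ = 22.06°  ✓
  (2,6): δ = 12.82°  ✓
  (2,7): δ = 48.79°  ✓
  (3,4): δ = 142.80°  ·
  (3,5): δ = 111.34°  ·
  (3,6): δ = 76.46°  ·
  (3,7): δ = 40.49°  ✓
  (4,5): δ = 148.54°  ·
  (4,6): δ = 113.67°  ·
  (4,7): δ = 77.69°  ·
  (5,6): δ = 145.12°  ·
  (5,7): δ = 109.15°  ·
  (6,7): δ = 144.03°  ·
antipodal pairs: 12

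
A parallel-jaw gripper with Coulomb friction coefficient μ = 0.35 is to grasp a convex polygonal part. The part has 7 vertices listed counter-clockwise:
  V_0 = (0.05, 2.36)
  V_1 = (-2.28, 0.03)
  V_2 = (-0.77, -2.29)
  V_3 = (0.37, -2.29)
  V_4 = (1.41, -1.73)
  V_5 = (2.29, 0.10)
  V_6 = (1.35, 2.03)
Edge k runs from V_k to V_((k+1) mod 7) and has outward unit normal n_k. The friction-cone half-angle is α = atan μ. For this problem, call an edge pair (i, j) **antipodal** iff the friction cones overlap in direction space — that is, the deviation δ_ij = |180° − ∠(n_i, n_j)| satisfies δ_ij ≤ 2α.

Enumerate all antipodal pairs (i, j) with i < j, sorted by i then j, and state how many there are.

α = atan 0.35 = 19.29°;  2α = 38.58°
n_0 = (-0.7071, +0.7071)
n_1 = (-0.8381, -0.5455)
n_2 = (+0.0000, -1.0000)
n_3 = (+0.4741, -0.8805)
n_4 = (+0.9012, -0.4334)
n_5 = (+0.8990, +0.4379)
n_6 = (+0.2460, +0.9693)
  (0,1): δ = 101.94°  ·
  (0,2): δ = 45.00°  ·
  (0,3): δ = 16.70°  ✓
  (0,4): δ = 19.32°  ✓
  (0,5): δ = 70.97°  ·
  (0,6): δ = 120.76°  ·
  (1,2): δ = 123.06°  ·
  (1,3): δ = 94.76°  ·
  (1,4): δ = 58.74°  ·
  (1,5): δ = 7.09°  ✓
  (1,6): δ = 42.70°  ·
  (2,3): δ = 151.70°  ·
  (2,4): δ = 115.68°  ·
  (2,5): δ = 64.03°  ·
  (2,6): δ = 14.24°  ✓
  (3,4): δ = 143.98°  ·
  (3,5): δ = 92.33°  ·
  (3,6): δ = 42.54°  ·
  (4,5): δ = 128.35°  ·
  (4,6): δ = 78.56°  ·
  (5,6): δ = 130.21°  ·
antipodal pairs: 4

count = 4; pairs: (0,3), (0,4), (1,5), (2,6)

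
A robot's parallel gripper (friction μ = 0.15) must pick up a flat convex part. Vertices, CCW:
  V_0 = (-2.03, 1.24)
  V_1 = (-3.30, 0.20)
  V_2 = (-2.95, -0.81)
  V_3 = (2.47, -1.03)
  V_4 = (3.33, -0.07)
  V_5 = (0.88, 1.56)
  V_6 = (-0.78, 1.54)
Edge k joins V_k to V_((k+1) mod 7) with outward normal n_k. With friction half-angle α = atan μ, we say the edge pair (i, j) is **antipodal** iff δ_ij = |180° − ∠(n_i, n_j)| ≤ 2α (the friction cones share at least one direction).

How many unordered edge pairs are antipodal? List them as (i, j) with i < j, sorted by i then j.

count = 3; pairs: (0,3), (2,5), (2,6)

α = atan 0.15 = 8.53°;  2α = 17.06°
n_0 = (-0.6336, +0.7737)
n_1 = (-0.9449, -0.3274)
n_2 = (-0.0406, -0.9992)
n_3 = (+0.7448, -0.6672)
n_4 = (+0.5539, +0.8326)
n_5 = (-0.0120, +0.9999)
n_6 = (-0.2334, +0.9724)
  (0,1): δ = 110.20°  ·
  (0,2): δ = 41.64°  ·
  (0,3): δ = 8.83°  ✓
  (0,4): δ = 107.05°  ·
  (0,5): δ = 141.38°  ·
  (0,6): δ = 154.18°  ·
  (1,2): δ = 111.44°  ·
  (1,3): δ = 60.97°  ·
  (1,4): δ = 37.25°  ·
  (1,5): δ = 71.58°  ·
  (1,6): δ = 84.38°  ·
  (2,3): δ = 129.53°  ·
  (2,4): δ = 31.31°  ·
  (2,5): δ = 3.01°  ✓
  (2,6): δ = 15.82°  ✓
  (3,4): δ = 81.78°  ·
  (3,5): δ = 47.45°  ·
  (3,6): δ = 34.65°  ·
  (4,5): δ = 145.67°  ·
  (4,6): δ = 132.87°  ·
  (5,6): δ = 167.19°  ·
antipodal pairs: 3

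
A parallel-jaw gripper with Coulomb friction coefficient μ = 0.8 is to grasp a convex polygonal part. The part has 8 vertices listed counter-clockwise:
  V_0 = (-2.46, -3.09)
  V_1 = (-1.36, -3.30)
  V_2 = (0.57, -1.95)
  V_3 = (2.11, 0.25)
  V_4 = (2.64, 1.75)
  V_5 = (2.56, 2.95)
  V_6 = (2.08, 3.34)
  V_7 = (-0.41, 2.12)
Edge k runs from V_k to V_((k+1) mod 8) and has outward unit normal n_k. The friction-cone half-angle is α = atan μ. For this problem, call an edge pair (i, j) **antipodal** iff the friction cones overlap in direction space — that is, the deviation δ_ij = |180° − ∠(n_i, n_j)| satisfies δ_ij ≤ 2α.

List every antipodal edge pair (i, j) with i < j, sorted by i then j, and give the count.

α = atan 0.8 = 38.66°;  2α = 77.32°
n_0 = (-0.1875, -0.9823)
n_1 = (+0.5732, -0.8194)
n_2 = (+0.8192, -0.5735)
n_3 = (+0.9429, -0.3331)
n_4 = (+0.9978, +0.0665)
n_5 = (+0.6306, +0.7761)
n_6 = (-0.4400, +0.8980)
n_7 = (-0.9306, +0.3661)
  (0,1): δ = 134.22°  ·
  (0,2): δ = 114.18°  ·
  (0,3): δ = 98.65°  ·
  (0,4): δ = 75.38°  ✓
  (0,5): δ = 28.29°  ✓
  (0,6): δ = 36.91°  ✓
  (0,7): δ = 79.33°  ·
  (1,2): δ = 159.96°  ·
  (1,3): δ = 144.43°  ·
  (1,4): δ = 121.16°  ·
  (1,5): δ = 74.07°  ✓
  (1,6): δ = 8.87°  ✓
  (1,7): δ = 33.55°  ✓
  (2,3): δ = 164.47°  ·
  (2,4): δ = 141.19°  ·
  (2,5): δ = 94.10°  ·
  (2,6): δ = 28.90°  ✓
  (2,7): δ = 13.51°  ✓
  (3,4): δ = 156.73°  ·
  (3,5): δ = 109.63°  ·
  (3,6): δ = 44.44°  ✓
  (3,7): δ = 2.02°  ✓
  (4,5): δ = 132.91°  ·
  (4,6): δ = 67.71°  ✓
  (4,7): δ = 25.29°  ✓
  (5,6): δ = 114.80°  ·
  (5,7): δ = 72.38°  ✓
  (6,7): δ = 137.58°  ·
antipodal pairs: 13

count = 13; pairs: (0,4), (0,5), (0,6), (1,5), (1,6), (1,7), (2,6), (2,7), (3,6), (3,7), (4,6), (4,7), (5,7)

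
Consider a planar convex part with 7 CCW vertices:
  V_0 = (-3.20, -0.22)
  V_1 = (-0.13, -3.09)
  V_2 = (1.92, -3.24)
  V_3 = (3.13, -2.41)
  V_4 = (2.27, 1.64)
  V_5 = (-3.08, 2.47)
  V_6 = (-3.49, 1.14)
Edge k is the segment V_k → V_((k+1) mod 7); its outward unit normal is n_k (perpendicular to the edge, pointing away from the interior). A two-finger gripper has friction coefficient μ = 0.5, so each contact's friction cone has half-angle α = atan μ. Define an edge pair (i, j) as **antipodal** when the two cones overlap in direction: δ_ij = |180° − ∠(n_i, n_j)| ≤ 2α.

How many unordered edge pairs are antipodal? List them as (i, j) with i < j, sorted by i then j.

count = 7; pairs: (0,3), (0,4), (1,4), (2,4), (2,5), (3,5), (3,6)

α = atan 0.5 = 26.57°;  2α = 53.13°
n_0 = (-0.6829, -0.7305)
n_1 = (-0.0730, -0.9973)
n_2 = (+0.5657, -0.8246)
n_3 = (+0.9782, +0.2077)
n_4 = (+0.1533, +0.9882)
n_5 = (-0.9556, +0.2946)
n_6 = (-0.9780, -0.2085)
  (0,1): δ = 141.11°  ·
  (0,2): δ = 102.48°  ·
  (0,3): δ = 34.94°  ✓
  (0,4): δ = 34.25°  ✓
  (0,5): δ = 115.94°  ·
  (0,6): δ = 145.11°  ·
  (1,2): δ = 141.37°  ·
  (1,3): δ = 73.83°  ·
  (1,4): δ = 4.63°  ✓
  (1,5): δ = 77.05°  ·
  (1,6): δ = 106.22°  ·
  (2,3): δ = 112.46°  ·
  (2,4): δ = 43.27°  ✓
  (2,5): δ = 38.42°  ✓
  (2,6): δ = 67.59°  ·
  (3,4): δ = 110.81°  ·
  (3,5): δ = 29.12°  ✓
  (3,6): δ = 0.05°  ✓
  (4,5): δ = 98.31°  ·
  (4,6): δ = 69.14°  ·
  (5,6): δ = 150.83°  ·
antipodal pairs: 7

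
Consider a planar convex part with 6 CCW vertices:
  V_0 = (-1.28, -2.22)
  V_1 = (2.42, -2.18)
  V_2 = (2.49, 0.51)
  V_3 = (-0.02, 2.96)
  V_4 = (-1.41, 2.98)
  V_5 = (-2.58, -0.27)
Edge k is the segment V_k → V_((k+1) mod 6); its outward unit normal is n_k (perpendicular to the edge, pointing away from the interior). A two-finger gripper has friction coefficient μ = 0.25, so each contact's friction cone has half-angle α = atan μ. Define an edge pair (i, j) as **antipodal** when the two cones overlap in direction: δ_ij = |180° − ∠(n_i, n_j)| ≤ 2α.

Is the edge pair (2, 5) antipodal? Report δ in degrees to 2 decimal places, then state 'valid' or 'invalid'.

α = atan 0.25 = 14.04°;  2α = 28.07°
edge 2: e_2 = (-2.51, +2.45);  n_2 = (+0.6985, +0.7156)
edge 5: e_5 = (+1.30, -1.95);  n_5 = (-0.8321, -0.5547)
∠(n_2, n_5) = 168.00°
δ = |180° − 168.00°| = 12.00°
12.00° ≤ 2α = 28.07°  →  valid

δ = 12.00°, valid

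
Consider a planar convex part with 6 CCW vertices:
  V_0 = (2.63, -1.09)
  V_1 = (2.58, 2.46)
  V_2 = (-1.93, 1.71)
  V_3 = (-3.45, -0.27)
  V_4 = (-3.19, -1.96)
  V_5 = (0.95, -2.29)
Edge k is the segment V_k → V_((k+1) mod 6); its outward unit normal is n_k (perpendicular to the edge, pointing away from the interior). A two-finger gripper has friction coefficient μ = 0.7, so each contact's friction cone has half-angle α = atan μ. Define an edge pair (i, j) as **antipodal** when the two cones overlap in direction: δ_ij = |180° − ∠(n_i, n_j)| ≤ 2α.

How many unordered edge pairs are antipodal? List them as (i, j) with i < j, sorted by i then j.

α = atan 0.7 = 34.99°;  2α = 69.98°
n_0 = (+0.9999, +0.0141)
n_1 = (-0.1640, +0.9865)
n_2 = (-0.7932, +0.6089)
n_3 = (-0.9884, -0.1521)
n_4 = (-0.0795, -0.9968)
n_5 = (+0.5812, -0.8137)
  (0,1): δ = 81.37°  ·
  (0,2): δ = 38.32°  ✓
  (0,3): δ = 7.94°  ✓
  (0,4): δ = 84.64°  ·
  (0,5): δ = 124.73°  ·
  (1,2): δ = 136.95°  ·
  (1,3): δ = 90.70°  ·
  (1,4): δ = 14.00°  ✓
  (1,5): δ = 26.10°  ✓
  (2,3): δ = 133.74°  ·
  (2,4): δ = 57.04°  ✓
  (2,5): δ = 16.95°  ✓
  (3,4): δ = 103.30°  ·
  (3,5): δ = 63.21°  ✓
  (4,5): δ = 139.90°  ·
antipodal pairs: 7

count = 7; pairs: (0,2), (0,3), (1,4), (1,5), (2,4), (2,5), (3,5)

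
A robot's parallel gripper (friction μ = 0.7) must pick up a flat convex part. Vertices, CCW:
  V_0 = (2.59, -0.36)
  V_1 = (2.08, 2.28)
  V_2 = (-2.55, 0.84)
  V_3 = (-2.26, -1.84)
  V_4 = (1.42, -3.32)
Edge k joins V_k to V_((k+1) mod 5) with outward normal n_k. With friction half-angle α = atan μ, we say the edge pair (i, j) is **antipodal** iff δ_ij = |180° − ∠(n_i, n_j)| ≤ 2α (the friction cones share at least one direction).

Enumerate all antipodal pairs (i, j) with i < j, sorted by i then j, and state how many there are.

count = 5; pairs: (0,2), (0,3), (1,3), (1,4), (2,4)

α = atan 0.7 = 34.99°;  2α = 69.98°
n_0 = (+0.9818, +0.1897)
n_1 = (-0.2970, +0.9549)
n_2 = (-0.9942, -0.1076)
n_3 = (-0.3731, -0.9278)
n_4 = (+0.9300, -0.3676)
  (0,1): δ = 83.66°  ·
  (0,2): δ = 4.76°  ✓
  (0,3): δ = 57.16°  ✓
  (0,4): δ = 147.50°  ·
  (1,2): δ = 101.10°  ·
  (1,3): δ = 39.19°  ✓
  (1,4): δ = 51.16°  ✓
  (2,3): δ = 118.08°  ·
  (2,4): δ = 27.74°  ✓
  (3,4): δ = 89.66°  ·
antipodal pairs: 5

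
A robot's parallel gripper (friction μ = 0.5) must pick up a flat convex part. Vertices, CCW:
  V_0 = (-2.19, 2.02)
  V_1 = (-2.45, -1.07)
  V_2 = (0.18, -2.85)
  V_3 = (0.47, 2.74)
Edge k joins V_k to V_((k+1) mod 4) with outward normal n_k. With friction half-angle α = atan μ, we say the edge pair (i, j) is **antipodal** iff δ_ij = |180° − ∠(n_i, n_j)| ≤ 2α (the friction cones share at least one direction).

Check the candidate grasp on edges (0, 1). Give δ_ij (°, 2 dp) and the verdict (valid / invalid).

δ = 119.28°, invalid

α = atan 0.5 = 26.57°;  2α = 53.13°
edge 0: e_0 = (-0.26, -3.09);  n_0 = (-0.9965, +0.0838)
edge 1: e_1 = (+2.63, -1.78);  n_1 = (-0.5605, -0.8282)
∠(n_0, n_1) = 60.72°
δ = |180° − 60.72°| = 119.28°
119.28° > 2α = 53.13°  →  invalid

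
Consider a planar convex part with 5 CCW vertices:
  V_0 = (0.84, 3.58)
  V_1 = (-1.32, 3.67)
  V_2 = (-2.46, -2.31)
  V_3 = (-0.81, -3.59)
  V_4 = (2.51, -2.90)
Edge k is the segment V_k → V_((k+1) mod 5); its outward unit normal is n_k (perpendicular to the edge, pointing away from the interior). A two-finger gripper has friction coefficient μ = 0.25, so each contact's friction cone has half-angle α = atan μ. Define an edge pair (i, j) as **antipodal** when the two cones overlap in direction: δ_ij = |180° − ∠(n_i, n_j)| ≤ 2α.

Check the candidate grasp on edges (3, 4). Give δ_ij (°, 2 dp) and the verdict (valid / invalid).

α = atan 0.25 = 14.04°;  2α = 28.07°
edge 3: e_3 = (+3.32, +0.69);  n_3 = (+0.2035, -0.9791)
edge 4: e_4 = (-1.67, +6.48);  n_4 = (+0.9684, +0.2496)
∠(n_3, n_4) = 92.71°
δ = |180° − 92.71°| = 87.29°
87.29° > 2α = 28.07°  →  invalid

δ = 87.29°, invalid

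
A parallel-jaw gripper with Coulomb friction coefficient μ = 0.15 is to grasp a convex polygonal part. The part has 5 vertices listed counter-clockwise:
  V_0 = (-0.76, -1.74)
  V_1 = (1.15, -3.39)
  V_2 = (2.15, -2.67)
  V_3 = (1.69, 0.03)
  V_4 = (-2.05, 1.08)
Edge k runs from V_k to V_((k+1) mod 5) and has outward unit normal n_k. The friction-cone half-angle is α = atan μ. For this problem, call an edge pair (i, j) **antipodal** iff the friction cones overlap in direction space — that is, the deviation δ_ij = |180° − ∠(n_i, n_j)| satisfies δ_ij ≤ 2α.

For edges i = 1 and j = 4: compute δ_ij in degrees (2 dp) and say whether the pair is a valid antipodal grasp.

δ = 78.83°, invalid

α = atan 0.15 = 8.53°;  2α = 17.06°
edge 1: e_1 = (+1.00, +0.72);  n_1 = (+0.5843, -0.8115)
edge 4: e_4 = (+1.29, -2.82);  n_4 = (-0.9094, -0.4160)
∠(n_1, n_4) = 101.17°
δ = |180° − 101.17°| = 78.83°
78.83° > 2α = 17.06°  →  invalid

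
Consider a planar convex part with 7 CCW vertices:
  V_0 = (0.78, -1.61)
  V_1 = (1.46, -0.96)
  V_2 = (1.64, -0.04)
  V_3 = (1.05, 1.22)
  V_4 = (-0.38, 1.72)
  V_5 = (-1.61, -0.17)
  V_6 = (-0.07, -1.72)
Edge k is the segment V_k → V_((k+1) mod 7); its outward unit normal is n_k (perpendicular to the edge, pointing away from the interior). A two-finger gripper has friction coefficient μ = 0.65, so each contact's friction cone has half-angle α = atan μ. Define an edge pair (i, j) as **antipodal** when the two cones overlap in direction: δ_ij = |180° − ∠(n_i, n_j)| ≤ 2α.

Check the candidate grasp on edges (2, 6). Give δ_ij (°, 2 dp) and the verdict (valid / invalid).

δ = 72.28°, invalid

α = atan 0.65 = 33.02°;  2α = 66.05°
edge 2: e_2 = (-0.59, +1.26);  n_2 = (+0.9056, +0.4241)
edge 6: e_6 = (+0.85, +0.11);  n_6 = (+0.1283, -0.9917)
∠(n_2, n_6) = 107.72°
δ = |180° − 107.72°| = 72.28°
72.28° > 2α = 66.05°  →  invalid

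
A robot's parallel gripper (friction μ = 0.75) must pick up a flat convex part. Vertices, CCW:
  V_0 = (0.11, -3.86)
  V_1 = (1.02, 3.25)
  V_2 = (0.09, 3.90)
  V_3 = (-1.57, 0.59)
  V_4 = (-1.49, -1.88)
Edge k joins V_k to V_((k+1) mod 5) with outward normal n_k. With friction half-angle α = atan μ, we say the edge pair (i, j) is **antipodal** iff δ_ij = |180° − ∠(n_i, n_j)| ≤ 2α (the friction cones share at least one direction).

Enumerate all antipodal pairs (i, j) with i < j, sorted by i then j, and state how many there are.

α = atan 0.75 = 36.87°;  2α = 73.74°
n_0 = (+0.9919, -0.1270)
n_1 = (+0.5729, +0.8196)
n_2 = (-0.8939, +0.4483)
n_3 = (-0.9995, -0.0324)
n_4 = (-0.7778, -0.6285)
  (0,1): δ = 117.66°  ·
  (0,2): δ = 19.34°  ✓
  (0,3): δ = 9.15°  ✓
  (0,4): δ = 46.23°  ✓
  (1,2): δ = 81.68°  ·
  (1,3): δ = 53.19°  ✓
  (1,4): δ = 16.11°  ✓
  (2,3): δ = 151.51°  ·
  (2,4): δ = 114.42°  ·
  (3,4): δ = 142.91°  ·
antipodal pairs: 5

count = 5; pairs: (0,2), (0,3), (0,4), (1,3), (1,4)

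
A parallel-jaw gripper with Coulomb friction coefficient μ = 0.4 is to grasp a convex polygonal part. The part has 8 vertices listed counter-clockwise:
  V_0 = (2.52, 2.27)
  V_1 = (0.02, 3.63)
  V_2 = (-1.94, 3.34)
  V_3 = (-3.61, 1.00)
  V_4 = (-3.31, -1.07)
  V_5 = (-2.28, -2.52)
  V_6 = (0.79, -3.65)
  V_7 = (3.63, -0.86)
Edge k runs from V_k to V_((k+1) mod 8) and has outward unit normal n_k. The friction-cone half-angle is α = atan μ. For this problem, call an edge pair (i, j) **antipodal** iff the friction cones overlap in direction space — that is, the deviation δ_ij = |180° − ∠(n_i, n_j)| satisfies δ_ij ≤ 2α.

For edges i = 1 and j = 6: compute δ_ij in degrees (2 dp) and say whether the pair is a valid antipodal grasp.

δ = 36.07°, valid

α = atan 0.4 = 21.80°;  2α = 43.60°
edge 1: e_1 = (-1.96, -0.29);  n_1 = (-0.1464, +0.9892)
edge 6: e_6 = (+2.84, +2.79);  n_6 = (+0.7008, -0.7134)
∠(n_1, n_6) = 143.93°
δ = |180° − 143.93°| = 36.07°
36.07° ≤ 2α = 43.60°  →  valid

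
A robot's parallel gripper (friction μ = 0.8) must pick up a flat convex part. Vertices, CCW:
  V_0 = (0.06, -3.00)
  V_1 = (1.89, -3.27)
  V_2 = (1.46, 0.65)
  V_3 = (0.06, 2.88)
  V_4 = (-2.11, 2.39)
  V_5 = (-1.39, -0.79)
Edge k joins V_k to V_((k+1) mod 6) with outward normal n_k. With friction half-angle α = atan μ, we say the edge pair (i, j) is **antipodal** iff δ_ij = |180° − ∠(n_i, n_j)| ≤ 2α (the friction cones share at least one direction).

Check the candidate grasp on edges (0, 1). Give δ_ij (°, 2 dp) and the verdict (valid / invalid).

α = atan 0.8 = 38.66°;  2α = 77.32°
edge 0: e_0 = (+1.83, -0.27);  n_0 = (-0.1460, -0.9893)
edge 1: e_1 = (-0.43, +3.92);  n_1 = (+0.9940, +0.1090)
∠(n_0, n_1) = 104.65°
δ = |180° − 104.65°| = 75.35°
75.35° ≤ 2α = 77.32°  →  valid

δ = 75.35°, valid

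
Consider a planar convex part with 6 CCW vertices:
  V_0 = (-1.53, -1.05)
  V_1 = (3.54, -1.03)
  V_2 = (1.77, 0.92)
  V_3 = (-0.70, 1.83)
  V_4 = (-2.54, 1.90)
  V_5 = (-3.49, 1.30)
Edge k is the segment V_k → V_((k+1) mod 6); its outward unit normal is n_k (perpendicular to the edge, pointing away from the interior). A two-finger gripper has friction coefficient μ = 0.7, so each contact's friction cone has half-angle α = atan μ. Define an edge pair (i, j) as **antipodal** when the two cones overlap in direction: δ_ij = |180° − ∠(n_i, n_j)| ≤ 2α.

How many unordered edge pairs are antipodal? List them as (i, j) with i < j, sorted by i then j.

count = 7; pairs: (0,1), (0,2), (0,3), (0,4), (1,5), (2,5), (3,5)

α = atan 0.7 = 34.99°;  2α = 69.98°
n_0 = (+0.0039, -1.0000)
n_1 = (+0.7405, +0.6721)
n_2 = (+0.3457, +0.9383)
n_3 = (+0.0380, +0.9993)
n_4 = (-0.5340, +0.8455)
n_5 = (-0.7680, -0.6405)
  (0,1): δ = 48.00°  ✓
  (0,2): δ = 20.45°  ✓
  (0,3): δ = 2.40°  ✓
  (0,4): δ = 32.05°  ✓
  (0,5): δ = 129.60°  ·
  (1,2): δ = 152.45°  ·
  (1,3): δ = 134.41°  ·
  (1,4): δ = 99.95°  ·
  (1,5): δ = 2.40°  ✓
  (2,3): δ = 161.95°  ·
  (2,4): δ = 127.50°  ·
  (2,5): δ = 29.95°  ✓
  (3,4): δ = 145.55°  ·
  (3,5): δ = 47.99°  ✓
  (4,5): δ = 82.45°  ·
antipodal pairs: 7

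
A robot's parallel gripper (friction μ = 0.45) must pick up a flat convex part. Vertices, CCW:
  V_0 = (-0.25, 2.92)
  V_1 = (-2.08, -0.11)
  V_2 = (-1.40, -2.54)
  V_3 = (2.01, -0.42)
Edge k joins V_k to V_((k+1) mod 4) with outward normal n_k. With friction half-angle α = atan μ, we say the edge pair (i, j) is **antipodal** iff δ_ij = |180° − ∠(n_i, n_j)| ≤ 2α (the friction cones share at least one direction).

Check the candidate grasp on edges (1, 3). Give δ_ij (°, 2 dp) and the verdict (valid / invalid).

α = atan 0.45 = 24.23°;  2α = 48.46°
edge 1: e_1 = (+0.68, -2.43);  n_1 = (-0.9630, -0.2695)
edge 3: e_3 = (-2.26, +3.34);  n_3 = (+0.8282, +0.5604)
∠(n_1, n_3) = 161.55°
δ = |180° − 161.55°| = 18.45°
18.45° ≤ 2α = 48.46°  →  valid

δ = 18.45°, valid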